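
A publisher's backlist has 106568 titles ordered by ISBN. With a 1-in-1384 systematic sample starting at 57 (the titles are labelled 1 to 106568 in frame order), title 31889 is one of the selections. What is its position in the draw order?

k = 1384
position = (31889 − 57)/1384 + 1 = 31832/1384 + 1 = 23 + 1 = 24

24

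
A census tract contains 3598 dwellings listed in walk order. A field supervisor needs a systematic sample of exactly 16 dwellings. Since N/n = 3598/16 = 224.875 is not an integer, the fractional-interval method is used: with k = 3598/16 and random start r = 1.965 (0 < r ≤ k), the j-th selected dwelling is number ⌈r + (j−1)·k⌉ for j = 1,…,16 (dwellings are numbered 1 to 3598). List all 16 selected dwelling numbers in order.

2, 227, 452, 677, 902, 1127, 1352, 1577, 1801, 2026, 2251, 2476, 2701, 2926, 3151, 3376

j=1: r + 0k = 1.965 → ⌈·⌉ = 2
j=2: r + 1k = 226.84 → ⌈·⌉ = 227
j=3: r + 2k = 451.715 → ⌈·⌉ = 452
j=4: r + 3k = 676.59 → ⌈·⌉ = 677
j=5: r + 4k = 901.465 → ⌈·⌉ = 902
j=6: r + 5k = 1126.34 → ⌈·⌉ = 1127
j=7: r + 6k = 1351.215 → ⌈·⌉ = 1352
j=8: r + 7k = 1576.09 → ⌈·⌉ = 1577
j=9: r + 8k = 1800.965 → ⌈·⌉ = 1801
j=10: r + 9k = 2025.84 → ⌈·⌉ = 2026
j=11: r + 10k = 2250.715 → ⌈·⌉ = 2251
j=12: r + 11k = 2475.59 → ⌈·⌉ = 2476
j=13: r + 12k = 2700.465 → ⌈·⌉ = 2701
j=14: r + 13k = 2925.34 → ⌈·⌉ = 2926
j=15: r + 14k = 3150.215 → ⌈·⌉ = 3151
j=16: r + 15k = 3375.09 → ⌈·⌉ = 3376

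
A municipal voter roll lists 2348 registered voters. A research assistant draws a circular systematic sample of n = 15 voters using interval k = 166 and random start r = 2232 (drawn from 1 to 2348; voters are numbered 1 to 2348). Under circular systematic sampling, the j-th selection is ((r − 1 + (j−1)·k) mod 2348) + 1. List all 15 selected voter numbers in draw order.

2232, 50, 216, 382, 548, 714, 880, 1046, 1212, 1378, 1544, 1710, 1876, 2042, 2208

Selection 1: 2232
Selection 2: 2232 + 166 = 2398 → 2398 − 2348 = 50
Selection 3: 50 + 166 = 216
Selection 4: 216 + 166 = 382
Selection 5: 382 + 166 = 548
Selection 6: 548 + 166 = 714
Selection 7: 714 + 166 = 880
Selection 8: 880 + 166 = 1046
Selection 9: 1046 + 166 = 1212
Selection 10: 1212 + 166 = 1378
Selection 11: 1378 + 166 = 1544
Selection 12: 1544 + 166 = 1710
Selection 13: 1710 + 166 = 1876
Selection 14: 1876 + 166 = 2042
Selection 15: 2042 + 166 = 2208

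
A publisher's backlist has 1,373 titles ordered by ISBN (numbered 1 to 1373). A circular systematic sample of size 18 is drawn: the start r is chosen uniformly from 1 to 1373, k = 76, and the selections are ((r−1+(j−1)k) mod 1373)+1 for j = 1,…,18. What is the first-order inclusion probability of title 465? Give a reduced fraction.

For each position j, as r ranges over 1…1373 the j-th selection hits every title exactly once, so title 465 is selected for exactly 18 of the 1373 starts.
Inclusion probability = 18/1373.

18/1373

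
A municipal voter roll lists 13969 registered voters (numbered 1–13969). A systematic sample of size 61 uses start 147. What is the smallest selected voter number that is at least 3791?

3811

k = 13969/61 = 229
Steps past start: ⌈(3791 − 147)/229⌉ = ⌈3644/229⌉ = 16
Selected voter: 147 + 16×229 = 3811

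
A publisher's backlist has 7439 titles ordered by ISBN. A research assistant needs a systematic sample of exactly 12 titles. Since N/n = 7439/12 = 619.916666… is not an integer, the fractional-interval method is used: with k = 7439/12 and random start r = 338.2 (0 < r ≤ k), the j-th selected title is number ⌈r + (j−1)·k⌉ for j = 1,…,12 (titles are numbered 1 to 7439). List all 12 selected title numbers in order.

j=1: r + 0k = 338.2 → ⌈·⌉ = 339
j=2: r + 1k = 958.116666… → ⌈·⌉ = 959
j=3: r + 2k = 1578.033333… → ⌈·⌉ = 1579
j=4: r + 3k = 2197.95 → ⌈·⌉ = 2198
j=5: r + 4k = 2817.866666… → ⌈·⌉ = 2818
j=6: r + 5k = 3437.783333… → ⌈·⌉ = 3438
j=7: r + 6k = 4057.7 → ⌈·⌉ = 4058
j=8: r + 7k = 4677.616666… → ⌈·⌉ = 4678
j=9: r + 8k = 5297.533333… → ⌈·⌉ = 5298
j=10: r + 9k = 5917.45 → ⌈·⌉ = 5918
j=11: r + 10k = 6537.366666… → ⌈·⌉ = 6538
j=12: r + 11k = 7157.283333… → ⌈·⌉ = 7158

339, 959, 1579, 2198, 2818, 3438, 4058, 4678, 5298, 5918, 6538, 7158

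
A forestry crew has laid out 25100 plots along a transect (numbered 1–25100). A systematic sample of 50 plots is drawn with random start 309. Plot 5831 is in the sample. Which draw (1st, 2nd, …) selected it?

12

k = 25100/50 = 502
position = (5831 − 309)/502 + 1 = 5522/502 + 1 = 11 + 1 = 12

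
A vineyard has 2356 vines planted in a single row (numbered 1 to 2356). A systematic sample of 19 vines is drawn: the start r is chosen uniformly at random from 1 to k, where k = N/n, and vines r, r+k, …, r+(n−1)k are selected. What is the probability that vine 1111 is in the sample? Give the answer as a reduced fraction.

k = 2356/19 = 124.
Vine 1111 is selected iff r ≡ 1111 (mod 124); exactly one such r in {1,…,124}.
Inclusion probability = 1/124.

1/124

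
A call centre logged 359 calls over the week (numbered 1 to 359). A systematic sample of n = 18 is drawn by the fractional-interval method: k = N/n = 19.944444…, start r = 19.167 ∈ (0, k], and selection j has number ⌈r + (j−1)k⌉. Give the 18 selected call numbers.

j=1: r + 0k = 19.167 → ⌈·⌉ = 20
j=2: r + 1k = 39.111444… → ⌈·⌉ = 40
j=3: r + 2k = 59.055888… → ⌈·⌉ = 60
j=4: r + 3k = 79.000333… → ⌈·⌉ = 80
j=5: r + 4k = 98.944777… → ⌈·⌉ = 99
j=6: r + 5k = 118.889222… → ⌈·⌉ = 119
j=7: r + 6k = 138.833666… → ⌈·⌉ = 139
j=8: r + 7k = 158.778111… → ⌈·⌉ = 159
j=9: r + 8k = 178.722555… → ⌈·⌉ = 179
j=10: r + 9k = 198.667 → ⌈·⌉ = 199
j=11: r + 10k = 218.611444… → ⌈·⌉ = 219
j=12: r + 11k = 238.555888… → ⌈·⌉ = 239
j=13: r + 12k = 258.500333… → ⌈·⌉ = 259
j=14: r + 13k = 278.444777… → ⌈·⌉ = 279
j=15: r + 14k = 298.389222… → ⌈·⌉ = 299
j=16: r + 15k = 318.333666… → ⌈·⌉ = 319
j=17: r + 16k = 338.278111… → ⌈·⌉ = 339
j=18: r + 17k = 358.222555… → ⌈·⌉ = 359

20, 40, 60, 80, 99, 119, 139, 159, 179, 199, 219, 239, 259, 279, 299, 319, 339, 359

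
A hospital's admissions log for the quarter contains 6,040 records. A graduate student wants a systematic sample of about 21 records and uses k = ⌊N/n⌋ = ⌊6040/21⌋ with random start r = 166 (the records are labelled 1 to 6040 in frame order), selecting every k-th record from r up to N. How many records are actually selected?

21

k = ⌊6040/21⌋ = 287
Achieved size = ⌊(6040 − 166)/287⌋ + 1 = ⌊5874/287⌋ + 1 = 20 + 1 = 21
(last selection: 166 + 20×287 = 5906 ≤ 6040; next would be 6193 > 6040)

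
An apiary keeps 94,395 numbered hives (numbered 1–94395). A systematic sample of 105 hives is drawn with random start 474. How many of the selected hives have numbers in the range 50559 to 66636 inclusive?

18

k = 94395/105 = 899
First selection ≥ 50559: 474 + ⌈(50559−474)/899⌉·899 = 474 + 56×899 = 50818
Last selection ≤ 66636: 474 + ⌊(66636−474)/899⌋·899 = 474 + 73×899 = 66101
Count = 73 − 56 + 1 = 18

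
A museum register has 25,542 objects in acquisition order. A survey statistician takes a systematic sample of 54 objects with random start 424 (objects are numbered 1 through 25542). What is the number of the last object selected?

25493

k = 25542/54 = 473
54th selection = r + (54−1)·k = 424 + 53×473 = 424 + 25069 = 25493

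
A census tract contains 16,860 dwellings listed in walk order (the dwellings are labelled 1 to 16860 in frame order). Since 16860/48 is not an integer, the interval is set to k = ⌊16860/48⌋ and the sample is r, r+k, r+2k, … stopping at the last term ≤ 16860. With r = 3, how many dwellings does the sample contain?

49

k = ⌊16860/48⌋ = 351
Achieved size = ⌊(16860 − 3)/351⌋ + 1 = ⌊16857/351⌋ + 1 = 48 + 1 = 49
(last selection: 3 + 48×351 = 16851 ≤ 16860; next would be 17202 > 16860)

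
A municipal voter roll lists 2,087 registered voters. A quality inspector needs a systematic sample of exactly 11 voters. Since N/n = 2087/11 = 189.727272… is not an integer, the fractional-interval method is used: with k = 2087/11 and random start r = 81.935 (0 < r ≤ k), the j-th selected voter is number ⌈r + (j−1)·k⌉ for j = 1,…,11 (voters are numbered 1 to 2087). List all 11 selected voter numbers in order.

82, 272, 462, 652, 841, 1031, 1221, 1411, 1600, 1790, 1980

j=1: r + 0k = 81.935 → ⌈·⌉ = 82
j=2: r + 1k = 271.662272… → ⌈·⌉ = 272
j=3: r + 2k = 461.389545… → ⌈·⌉ = 462
j=4: r + 3k = 651.116818… → ⌈·⌉ = 652
j=5: r + 4k = 840.844090… → ⌈·⌉ = 841
j=6: r + 5k = 1030.571363… → ⌈·⌉ = 1031
j=7: r + 6k = 1220.298636… → ⌈·⌉ = 1221
j=8: r + 7k = 1410.025909… → ⌈·⌉ = 1411
j=9: r + 8k = 1599.753181… → ⌈·⌉ = 1600
j=10: r + 9k = 1789.480454… → ⌈·⌉ = 1790
j=11: r + 10k = 1979.207727… → ⌈·⌉ = 1980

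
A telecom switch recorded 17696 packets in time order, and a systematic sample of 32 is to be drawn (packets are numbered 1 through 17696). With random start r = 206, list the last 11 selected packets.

11819, 12372, 12925, 13478, 14031, 14584, 15137, 15690, 16243, 16796, 17349

k = N/n = 17696/32 = 553
22nd selection = 206 + 21×553 = 11819
23rd: 11819 + 553 = 12372
24th: 12372 + 553 = 12925
25th: 12925 + 553 = 13478
26th: 13478 + 553 = 14031
27th: 14031 + 553 = 14584
28th: 14584 + 553 = 15137
29th: 15137 + 553 = 15690
30th: 15690 + 553 = 16243
31st: 16243 + 553 = 16796
32nd: 16796 + 553 = 17349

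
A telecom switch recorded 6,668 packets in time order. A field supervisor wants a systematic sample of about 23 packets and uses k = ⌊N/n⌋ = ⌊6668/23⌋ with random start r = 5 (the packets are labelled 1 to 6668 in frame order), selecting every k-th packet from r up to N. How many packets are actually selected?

k = ⌊6668/23⌋ = 289
Achieved size = ⌊(6668 − 5)/289⌋ + 1 = ⌊6663/289⌋ + 1 = 23 + 1 = 24
(last selection: 5 + 23×289 = 6652 ≤ 6668; next would be 6941 > 6668)

24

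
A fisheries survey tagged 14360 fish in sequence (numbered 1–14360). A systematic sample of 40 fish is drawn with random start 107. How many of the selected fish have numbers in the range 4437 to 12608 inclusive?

22

k = 14360/40 = 359
First selection ≥ 4437: 107 + ⌈(4437−107)/359⌉·359 = 107 + 13×359 = 4774
Last selection ≤ 12608: 107 + ⌊(12608−107)/359⌋·359 = 107 + 34×359 = 12313
Count = 34 − 13 + 1 = 22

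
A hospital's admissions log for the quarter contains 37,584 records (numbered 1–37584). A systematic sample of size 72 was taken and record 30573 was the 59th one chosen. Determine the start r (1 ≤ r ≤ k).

k = 37584/72 = 522
r = 30573 − (59−1)×522 = 30573 − 30276 = 297

297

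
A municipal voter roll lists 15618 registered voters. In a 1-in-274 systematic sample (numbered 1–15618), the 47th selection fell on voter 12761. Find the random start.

k = 274
r = 12761 − (47−1)×274 = 12761 − 12604 = 157

157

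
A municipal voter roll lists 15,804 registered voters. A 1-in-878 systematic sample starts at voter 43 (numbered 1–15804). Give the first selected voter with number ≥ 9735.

k = 878
Steps past start: ⌈(9735 − 43)/878⌉ = ⌈9692/878⌉ = 12
Selected voter: 43 + 12×878 = 10579

10579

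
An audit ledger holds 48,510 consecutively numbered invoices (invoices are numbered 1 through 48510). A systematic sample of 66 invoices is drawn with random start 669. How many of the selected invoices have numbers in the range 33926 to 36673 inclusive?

3

k = 48510/66 = 735
First selection ≥ 33926: 669 + ⌈(33926−669)/735⌉·735 = 669 + 46×735 = 34479
Last selection ≤ 36673: 669 + ⌊(36673−669)/735⌋·735 = 669 + 48×735 = 35949
Count = 48 − 46 + 1 = 3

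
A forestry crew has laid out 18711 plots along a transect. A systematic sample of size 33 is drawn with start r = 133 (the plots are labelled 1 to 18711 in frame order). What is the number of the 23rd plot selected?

k = 18711/33 = 567
23rd selection = r + (23−1)·k = 133 + 22×567 = 133 + 12474 = 12607

12607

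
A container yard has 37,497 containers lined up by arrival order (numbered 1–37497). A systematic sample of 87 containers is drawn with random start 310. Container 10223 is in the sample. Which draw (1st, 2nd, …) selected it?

24

k = 37497/87 = 431
position = (10223 − 310)/431 + 1 = 9913/431 + 1 = 23 + 1 = 24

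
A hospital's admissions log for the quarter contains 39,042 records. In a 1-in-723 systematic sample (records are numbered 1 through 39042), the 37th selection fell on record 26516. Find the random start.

488

k = 723
r = 26516 − (37−1)×723 = 26516 − 26028 = 488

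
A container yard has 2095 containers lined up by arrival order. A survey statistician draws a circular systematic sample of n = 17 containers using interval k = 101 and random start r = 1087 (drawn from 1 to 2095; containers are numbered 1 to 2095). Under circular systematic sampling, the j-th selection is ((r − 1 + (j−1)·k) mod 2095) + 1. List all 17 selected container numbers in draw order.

1087, 1188, 1289, 1390, 1491, 1592, 1693, 1794, 1895, 1996, 2, 103, 204, 305, 406, 507, 608

Selection 1: 1087
Selection 2: 1087 + 101 = 1188
Selection 3: 1188 + 101 = 1289
Selection 4: 1289 + 101 = 1390
Selection 5: 1390 + 101 = 1491
Selection 6: 1491 + 101 = 1592
Selection 7: 1592 + 101 = 1693
Selection 8: 1693 + 101 = 1794
Selection 9: 1794 + 101 = 1895
Selection 10: 1895 + 101 = 1996
Selection 11: 1996 + 101 = 2097 → 2097 − 2095 = 2
Selection 12: 2 + 101 = 103
Selection 13: 103 + 101 = 204
Selection 14: 204 + 101 = 305
Selection 15: 305 + 101 = 406
Selection 16: 406 + 101 = 507
Selection 17: 507 + 101 = 608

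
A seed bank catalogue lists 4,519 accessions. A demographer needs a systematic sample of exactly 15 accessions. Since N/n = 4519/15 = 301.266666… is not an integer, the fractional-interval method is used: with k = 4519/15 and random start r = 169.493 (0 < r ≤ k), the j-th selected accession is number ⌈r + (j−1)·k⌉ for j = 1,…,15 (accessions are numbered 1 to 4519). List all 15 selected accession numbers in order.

170, 471, 773, 1074, 1375, 1676, 1978, 2279, 2580, 2881, 3183, 3484, 3785, 4086, 4388

j=1: r + 0k = 169.493 → ⌈·⌉ = 170
j=2: r + 1k = 470.759666… → ⌈·⌉ = 471
j=3: r + 2k = 772.026333… → ⌈·⌉ = 773
j=4: r + 3k = 1073.293 → ⌈·⌉ = 1074
j=5: r + 4k = 1374.559666… → ⌈·⌉ = 1375
j=6: r + 5k = 1675.826333… → ⌈·⌉ = 1676
j=7: r + 6k = 1977.093 → ⌈·⌉ = 1978
j=8: r + 7k = 2278.359666… → ⌈·⌉ = 2279
j=9: r + 8k = 2579.626333… → ⌈·⌉ = 2580
j=10: r + 9k = 2880.893 → ⌈·⌉ = 2881
j=11: r + 10k = 3182.159666… → ⌈·⌉ = 3183
j=12: r + 11k = 3483.426333… → ⌈·⌉ = 3484
j=13: r + 12k = 3784.693 → ⌈·⌉ = 3785
j=14: r + 13k = 4085.959666… → ⌈·⌉ = 4086
j=15: r + 14k = 4387.226333… → ⌈·⌉ = 4388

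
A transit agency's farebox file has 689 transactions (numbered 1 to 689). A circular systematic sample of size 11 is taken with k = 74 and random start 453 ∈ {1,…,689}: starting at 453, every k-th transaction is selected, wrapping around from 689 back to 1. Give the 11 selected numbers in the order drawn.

Selection 1: 453
Selection 2: 453 + 74 = 527
Selection 3: 527 + 74 = 601
Selection 4: 601 + 74 = 675
Selection 5: 675 + 74 = 749 → 749 − 689 = 60
Selection 6: 60 + 74 = 134
Selection 7: 134 + 74 = 208
Selection 8: 208 + 74 = 282
Selection 9: 282 + 74 = 356
Selection 10: 356 + 74 = 430
Selection 11: 430 + 74 = 504

453, 527, 601, 675, 60, 134, 208, 282, 356, 430, 504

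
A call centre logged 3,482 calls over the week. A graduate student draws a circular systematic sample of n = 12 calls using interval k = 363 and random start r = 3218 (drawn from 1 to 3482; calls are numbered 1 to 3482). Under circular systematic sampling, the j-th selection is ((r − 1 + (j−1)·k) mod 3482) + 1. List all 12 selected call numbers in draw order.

3218, 99, 462, 825, 1188, 1551, 1914, 2277, 2640, 3003, 3366, 247

Selection 1: 3218
Selection 2: 3218 + 363 = 3581 → 3581 − 3482 = 99
Selection 3: 99 + 363 = 462
Selection 4: 462 + 363 = 825
Selection 5: 825 + 363 = 1188
Selection 6: 1188 + 363 = 1551
Selection 7: 1551 + 363 = 1914
Selection 8: 1914 + 363 = 2277
Selection 9: 2277 + 363 = 2640
Selection 10: 2640 + 363 = 3003
Selection 11: 3003 + 363 = 3366
Selection 12: 3366 + 363 = 3729 → 3729 − 3482 = 247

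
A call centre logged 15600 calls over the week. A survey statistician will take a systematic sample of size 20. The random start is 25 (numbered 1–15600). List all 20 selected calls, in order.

25, 805, 1585, 2365, 3145, 3925, 4705, 5485, 6265, 7045, 7825, 8605, 9385, 10165, 10945, 11725, 12505, 13285, 14065, 14845

k = N/n = 15600/20 = 780
call 1: 25
call 2: 25 + 780 = 805
call 3: 805 + 780 = 1585
call 4: 1585 + 780 = 2365
call 5: 2365 + 780 = 3145
call 6: 3145 + 780 = 3925
call 7: 3925 + 780 = 4705
call 8: 4705 + 780 = 5485
call 9: 5485 + 780 = 6265
call 10: 6265 + 780 = 7045
call 11: 7045 + 780 = 7825
call 12: 7825 + 780 = 8605
call 13: 8605 + 780 = 9385
call 14: 9385 + 780 = 10165
call 15: 10165 + 780 = 10945
call 16: 10945 + 780 = 11725
call 17: 11725 + 780 = 12505
call 18: 12505 + 780 = 13285
call 19: 13285 + 780 = 14065
call 20: 14065 + 780 = 14845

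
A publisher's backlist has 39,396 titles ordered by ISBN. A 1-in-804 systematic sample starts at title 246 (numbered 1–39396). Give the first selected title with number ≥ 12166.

12306

k = 804
Steps past start: ⌈(12166 − 246)/804⌉ = ⌈11920/804⌉ = 15
Selected title: 246 + 15×804 = 12306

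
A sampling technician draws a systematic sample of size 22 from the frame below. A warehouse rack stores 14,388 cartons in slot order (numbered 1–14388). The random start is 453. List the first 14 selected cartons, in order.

k = N/n = 14388/22 = 654
carton 1: 453
carton 2: 453 + 654 = 1107
carton 3: 1107 + 654 = 1761
carton 4: 1761 + 654 = 2415
carton 5: 2415 + 654 = 3069
carton 6: 3069 + 654 = 3723
carton 7: 3723 + 654 = 4377
carton 8: 4377 + 654 = 5031
carton 9: 5031 + 654 = 5685
carton 10: 5685 + 654 = 6339
carton 11: 6339 + 654 = 6993
carton 12: 6993 + 654 = 7647
carton 13: 7647 + 654 = 8301
carton 14: 8301 + 654 = 8955

453, 1107, 1761, 2415, 3069, 3723, 4377, 5031, 5685, 6339, 6993, 7647, 8301, 8955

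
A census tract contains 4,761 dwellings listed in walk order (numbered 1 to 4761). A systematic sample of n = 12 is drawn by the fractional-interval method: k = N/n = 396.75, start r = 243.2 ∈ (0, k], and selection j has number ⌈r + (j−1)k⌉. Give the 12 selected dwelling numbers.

j=1: r + 0k = 243.2 → ⌈·⌉ = 244
j=2: r + 1k = 639.95 → ⌈·⌉ = 640
j=3: r + 2k = 1036.7 → ⌈·⌉ = 1037
j=4: r + 3k = 1433.45 → ⌈·⌉ = 1434
j=5: r + 4k = 1830.2 → ⌈·⌉ = 1831
j=6: r + 5k = 2226.95 → ⌈·⌉ = 2227
j=7: r + 6k = 2623.7 → ⌈·⌉ = 2624
j=8: r + 7k = 3020.45 → ⌈·⌉ = 3021
j=9: r + 8k = 3417.2 → ⌈·⌉ = 3418
j=10: r + 9k = 3813.95 → ⌈·⌉ = 3814
j=11: r + 10k = 4210.7 → ⌈·⌉ = 4211
j=12: r + 11k = 4607.45 → ⌈·⌉ = 4608

244, 640, 1037, 1434, 1831, 2227, 2624, 3021, 3418, 3814, 4211, 4608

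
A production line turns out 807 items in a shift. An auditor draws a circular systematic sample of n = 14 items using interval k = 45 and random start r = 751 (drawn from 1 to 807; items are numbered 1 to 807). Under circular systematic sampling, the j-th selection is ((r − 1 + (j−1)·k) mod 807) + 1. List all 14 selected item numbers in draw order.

751, 796, 34, 79, 124, 169, 214, 259, 304, 349, 394, 439, 484, 529

Selection 1: 751
Selection 2: 751 + 45 = 796
Selection 3: 796 + 45 = 841 → 841 − 807 = 34
Selection 4: 34 + 45 = 79
Selection 5: 79 + 45 = 124
Selection 6: 124 + 45 = 169
Selection 7: 169 + 45 = 214
Selection 8: 214 + 45 = 259
Selection 9: 259 + 45 = 304
Selection 10: 304 + 45 = 349
Selection 11: 349 + 45 = 394
Selection 12: 394 + 45 = 439
Selection 13: 439 + 45 = 484
Selection 14: 484 + 45 = 529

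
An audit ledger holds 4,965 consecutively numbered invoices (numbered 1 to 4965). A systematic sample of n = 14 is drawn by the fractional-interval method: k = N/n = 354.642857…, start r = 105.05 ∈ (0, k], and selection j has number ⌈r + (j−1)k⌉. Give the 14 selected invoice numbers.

106, 460, 815, 1169, 1524, 1879, 2233, 2588, 2943, 3297, 3652, 4007, 4361, 4716

j=1: r + 0k = 105.05 → ⌈·⌉ = 106
j=2: r + 1k = 459.692857… → ⌈·⌉ = 460
j=3: r + 2k = 814.335714… → ⌈·⌉ = 815
j=4: r + 3k = 1168.978571… → ⌈·⌉ = 1169
j=5: r + 4k = 1523.621428… → ⌈·⌉ = 1524
j=6: r + 5k = 1878.264285… → ⌈·⌉ = 1879
j=7: r + 6k = 2232.907142… → ⌈·⌉ = 2233
j=8: r + 7k = 2587.55 → ⌈·⌉ = 2588
j=9: r + 8k = 2942.192857… → ⌈·⌉ = 2943
j=10: r + 9k = 3296.835714… → ⌈·⌉ = 3297
j=11: r + 10k = 3651.478571… → ⌈·⌉ = 3652
j=12: r + 11k = 4006.121428… → ⌈·⌉ = 4007
j=13: r + 12k = 4360.764285… → ⌈·⌉ = 4361
j=14: r + 13k = 4715.407142… → ⌈·⌉ = 4716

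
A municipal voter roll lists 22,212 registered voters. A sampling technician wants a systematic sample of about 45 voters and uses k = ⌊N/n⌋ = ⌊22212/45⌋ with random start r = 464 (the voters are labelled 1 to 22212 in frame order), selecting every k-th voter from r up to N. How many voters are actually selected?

45

k = ⌊22212/45⌋ = 493
Achieved size = ⌊(22212 − 464)/493⌋ + 1 = ⌊21748/493⌋ + 1 = 44 + 1 = 45
(last selection: 464 + 44×493 = 22156 ≤ 22212; next would be 22649 > 22212)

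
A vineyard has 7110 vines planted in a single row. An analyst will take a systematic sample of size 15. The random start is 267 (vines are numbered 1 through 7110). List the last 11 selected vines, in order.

k = N/n = 7110/15 = 474
5th selection = 267 + 4×474 = 2163
6th: 2163 + 474 = 2637
7th: 2637 + 474 = 3111
8th: 3111 + 474 = 3585
9th: 3585 + 474 = 4059
10th: 4059 + 474 = 4533
11th: 4533 + 474 = 5007
12th: 5007 + 474 = 5481
13th: 5481 + 474 = 5955
14th: 5955 + 474 = 6429
15th: 6429 + 474 = 6903

2163, 2637, 3111, 3585, 4059, 4533, 5007, 5481, 5955, 6429, 6903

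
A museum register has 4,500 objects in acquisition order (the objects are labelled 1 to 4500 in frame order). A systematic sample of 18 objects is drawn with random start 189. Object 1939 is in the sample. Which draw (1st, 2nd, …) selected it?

k = 4500/18 = 250
position = (1939 − 189)/250 + 1 = 1750/250 + 1 = 7 + 1 = 8

8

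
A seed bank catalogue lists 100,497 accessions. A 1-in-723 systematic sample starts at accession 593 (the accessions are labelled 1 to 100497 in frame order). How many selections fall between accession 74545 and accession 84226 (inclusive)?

k = 723
First selection ≥ 74545: 593 + ⌈(74545−593)/723⌉·723 = 593 + 103×723 = 75062
Last selection ≤ 84226: 593 + ⌊(84226−593)/723⌋·723 = 593 + 115×723 = 83738
Count = 115 − 103 + 1 = 13

13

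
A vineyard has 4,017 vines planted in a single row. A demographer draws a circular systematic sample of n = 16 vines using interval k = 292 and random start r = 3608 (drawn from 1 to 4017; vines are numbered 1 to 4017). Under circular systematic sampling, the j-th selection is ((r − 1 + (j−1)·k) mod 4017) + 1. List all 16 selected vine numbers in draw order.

3608, 3900, 175, 467, 759, 1051, 1343, 1635, 1927, 2219, 2511, 2803, 3095, 3387, 3679, 3971

Selection 1: 3608
Selection 2: 3608 + 292 = 3900
Selection 3: 3900 + 292 = 4192 → 4192 − 4017 = 175
Selection 4: 175 + 292 = 467
Selection 5: 467 + 292 = 759
Selection 6: 759 + 292 = 1051
Selection 7: 1051 + 292 = 1343
Selection 8: 1343 + 292 = 1635
Selection 9: 1635 + 292 = 1927
Selection 10: 1927 + 292 = 2219
Selection 11: 2219 + 292 = 2511
Selection 12: 2511 + 292 = 2803
Selection 13: 2803 + 292 = 3095
Selection 14: 3095 + 292 = 3387
Selection 15: 3387 + 292 = 3679
Selection 16: 3679 + 292 = 3971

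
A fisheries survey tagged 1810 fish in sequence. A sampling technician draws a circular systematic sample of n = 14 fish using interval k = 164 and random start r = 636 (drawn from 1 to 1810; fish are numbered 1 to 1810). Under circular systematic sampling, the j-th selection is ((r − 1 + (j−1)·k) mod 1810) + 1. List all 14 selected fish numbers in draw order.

Selection 1: 636
Selection 2: 636 + 164 = 800
Selection 3: 800 + 164 = 964
Selection 4: 964 + 164 = 1128
Selection 5: 1128 + 164 = 1292
Selection 6: 1292 + 164 = 1456
Selection 7: 1456 + 164 = 1620
Selection 8: 1620 + 164 = 1784
Selection 9: 1784 + 164 = 1948 → 1948 − 1810 = 138
Selection 10: 138 + 164 = 302
Selection 11: 302 + 164 = 466
Selection 12: 466 + 164 = 630
Selection 13: 630 + 164 = 794
Selection 14: 794 + 164 = 958

636, 800, 964, 1128, 1292, 1456, 1620, 1784, 138, 302, 466, 630, 794, 958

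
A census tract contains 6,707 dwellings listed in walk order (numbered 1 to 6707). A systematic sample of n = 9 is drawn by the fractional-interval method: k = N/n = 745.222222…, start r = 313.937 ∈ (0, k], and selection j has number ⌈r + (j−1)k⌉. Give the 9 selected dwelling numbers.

314, 1060, 1805, 2550, 3295, 4041, 4786, 5531, 6276

j=1: r + 0k = 313.937 → ⌈·⌉ = 314
j=2: r + 1k = 1059.159222… → ⌈·⌉ = 1060
j=3: r + 2k = 1804.381444… → ⌈·⌉ = 1805
j=4: r + 3k = 2549.603666… → ⌈·⌉ = 2550
j=5: r + 4k = 3294.825888… → ⌈·⌉ = 3295
j=6: r + 5k = 4040.048111… → ⌈·⌉ = 4041
j=7: r + 6k = 4785.270333… → ⌈·⌉ = 4786
j=8: r + 7k = 5530.492555… → ⌈·⌉ = 5531
j=9: r + 8k = 6275.714777… → ⌈·⌉ = 6276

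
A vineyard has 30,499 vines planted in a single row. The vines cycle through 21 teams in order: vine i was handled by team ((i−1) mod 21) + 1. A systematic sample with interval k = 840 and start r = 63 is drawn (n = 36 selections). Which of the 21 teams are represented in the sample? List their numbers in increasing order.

21

Consecutive selections differ by k = 840, so their team numbers differ by 840 mod 21 = 0.
gcd(840, 21) = 21, so the sample visits 21/21 = 1 distinct residues mod 21.
Start 63 is team 21; the teams hit are 21.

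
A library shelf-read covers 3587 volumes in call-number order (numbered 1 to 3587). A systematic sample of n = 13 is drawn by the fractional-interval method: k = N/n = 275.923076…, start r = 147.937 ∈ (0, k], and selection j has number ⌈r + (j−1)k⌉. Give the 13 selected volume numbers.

j=1: r + 0k = 147.937 → ⌈·⌉ = 148
j=2: r + 1k = 423.860076… → ⌈·⌉ = 424
j=3: r + 2k = 699.783153… → ⌈·⌉ = 700
j=4: r + 3k = 975.706230… → ⌈·⌉ = 976
j=5: r + 4k = 1251.629307… → ⌈·⌉ = 1252
j=6: r + 5k = 1527.552384… → ⌈·⌉ = 1528
j=7: r + 6k = 1803.475461… → ⌈·⌉ = 1804
j=8: r + 7k = 2079.398538… → ⌈·⌉ = 2080
j=9: r + 8k = 2355.321615… → ⌈·⌉ = 2356
j=10: r + 9k = 2631.244692… → ⌈·⌉ = 2632
j=11: r + 10k = 2907.167769… → ⌈·⌉ = 2908
j=12: r + 11k = 3183.090846… → ⌈·⌉ = 3184
j=13: r + 12k = 3459.013923… → ⌈·⌉ = 3460

148, 424, 700, 976, 1252, 1528, 1804, 2080, 2356, 2632, 2908, 3184, 3460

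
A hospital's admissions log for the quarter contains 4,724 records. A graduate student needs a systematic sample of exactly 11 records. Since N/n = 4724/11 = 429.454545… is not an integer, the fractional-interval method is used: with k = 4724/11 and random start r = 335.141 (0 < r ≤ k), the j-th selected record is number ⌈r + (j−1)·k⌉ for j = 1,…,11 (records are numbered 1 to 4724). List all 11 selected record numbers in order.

336, 765, 1195, 1624, 2053, 2483, 2912, 3342, 3771, 4201, 4630

j=1: r + 0k = 335.141 → ⌈·⌉ = 336
j=2: r + 1k = 764.595545… → ⌈·⌉ = 765
j=3: r + 2k = 1194.050090… → ⌈·⌉ = 1195
j=4: r + 3k = 1623.504636… → ⌈·⌉ = 1624
j=5: r + 4k = 2052.959181… → ⌈·⌉ = 2053
j=6: r + 5k = 2482.413727… → ⌈·⌉ = 2483
j=7: r + 6k = 2911.868272… → ⌈·⌉ = 2912
j=8: r + 7k = 3341.322818… → ⌈·⌉ = 3342
j=9: r + 8k = 3770.777363… → ⌈·⌉ = 3771
j=10: r + 9k = 4200.231909… → ⌈·⌉ = 4201
j=11: r + 10k = 4629.686454… → ⌈·⌉ = 4630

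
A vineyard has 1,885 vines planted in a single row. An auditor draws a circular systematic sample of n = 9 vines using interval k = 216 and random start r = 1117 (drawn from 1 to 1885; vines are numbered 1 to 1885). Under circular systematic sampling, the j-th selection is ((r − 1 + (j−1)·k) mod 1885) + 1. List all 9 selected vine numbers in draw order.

1117, 1333, 1549, 1765, 96, 312, 528, 744, 960

Selection 1: 1117
Selection 2: 1117 + 216 = 1333
Selection 3: 1333 + 216 = 1549
Selection 4: 1549 + 216 = 1765
Selection 5: 1765 + 216 = 1981 → 1981 − 1885 = 96
Selection 6: 96 + 216 = 312
Selection 7: 312 + 216 = 528
Selection 8: 528 + 216 = 744
Selection 9: 744 + 216 = 960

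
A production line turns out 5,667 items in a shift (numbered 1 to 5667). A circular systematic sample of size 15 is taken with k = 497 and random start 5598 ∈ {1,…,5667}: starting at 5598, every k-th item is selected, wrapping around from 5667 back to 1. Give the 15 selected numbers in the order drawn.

Selection 1: 5598
Selection 2: 5598 + 497 = 6095 → 6095 − 5667 = 428
Selection 3: 428 + 497 = 925
Selection 4: 925 + 497 = 1422
Selection 5: 1422 + 497 = 1919
Selection 6: 1919 + 497 = 2416
Selection 7: 2416 + 497 = 2913
Selection 8: 2913 + 497 = 3410
Selection 9: 3410 + 497 = 3907
Selection 10: 3907 + 497 = 4404
Selection 11: 4404 + 497 = 4901
Selection 12: 4901 + 497 = 5398
Selection 13: 5398 + 497 = 5895 → 5895 − 5667 = 228
Selection 14: 228 + 497 = 725
Selection 15: 725 + 497 = 1222

5598, 428, 925, 1422, 1919, 2416, 2913, 3410, 3907, 4404, 4901, 5398, 228, 725, 1222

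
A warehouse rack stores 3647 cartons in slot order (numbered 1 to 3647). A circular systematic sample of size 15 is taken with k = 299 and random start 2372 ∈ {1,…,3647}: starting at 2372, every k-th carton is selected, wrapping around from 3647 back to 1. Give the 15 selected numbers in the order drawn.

2372, 2671, 2970, 3269, 3568, 220, 519, 818, 1117, 1416, 1715, 2014, 2313, 2612, 2911

Selection 1: 2372
Selection 2: 2372 + 299 = 2671
Selection 3: 2671 + 299 = 2970
Selection 4: 2970 + 299 = 3269
Selection 5: 3269 + 299 = 3568
Selection 6: 3568 + 299 = 3867 → 3867 − 3647 = 220
Selection 7: 220 + 299 = 519
Selection 8: 519 + 299 = 818
Selection 9: 818 + 299 = 1117
Selection 10: 1117 + 299 = 1416
Selection 11: 1416 + 299 = 1715
Selection 12: 1715 + 299 = 2014
Selection 13: 2014 + 299 = 2313
Selection 14: 2313 + 299 = 2612
Selection 15: 2612 + 299 = 2911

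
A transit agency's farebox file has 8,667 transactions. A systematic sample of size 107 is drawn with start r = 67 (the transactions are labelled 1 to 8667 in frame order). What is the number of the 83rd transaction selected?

6709

k = 8667/107 = 81
83rd selection = r + (83−1)·k = 67 + 82×81 = 67 + 6642 = 6709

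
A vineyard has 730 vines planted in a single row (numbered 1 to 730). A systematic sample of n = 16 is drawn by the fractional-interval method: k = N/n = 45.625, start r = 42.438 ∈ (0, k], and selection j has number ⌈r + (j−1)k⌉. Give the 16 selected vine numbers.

j=1: r + 0k = 42.438 → ⌈·⌉ = 43
j=2: r + 1k = 88.063 → ⌈·⌉ = 89
j=3: r + 2k = 133.688 → ⌈·⌉ = 134
j=4: r + 3k = 179.313 → ⌈·⌉ = 180
j=5: r + 4k = 224.938 → ⌈·⌉ = 225
j=6: r + 5k = 270.563 → ⌈·⌉ = 271
j=7: r + 6k = 316.188 → ⌈·⌉ = 317
j=8: r + 7k = 361.813 → ⌈·⌉ = 362
j=9: r + 8k = 407.438 → ⌈·⌉ = 408
j=10: r + 9k = 453.063 → ⌈·⌉ = 454
j=11: r + 10k = 498.688 → ⌈·⌉ = 499
j=12: r + 11k = 544.313 → ⌈·⌉ = 545
j=13: r + 12k = 589.938 → ⌈·⌉ = 590
j=14: r + 13k = 635.563 → ⌈·⌉ = 636
j=15: r + 14k = 681.188 → ⌈·⌉ = 682
j=16: r + 15k = 726.813 → ⌈·⌉ = 727

43, 89, 134, 180, 225, 271, 317, 362, 408, 454, 499, 545, 590, 636, 682, 727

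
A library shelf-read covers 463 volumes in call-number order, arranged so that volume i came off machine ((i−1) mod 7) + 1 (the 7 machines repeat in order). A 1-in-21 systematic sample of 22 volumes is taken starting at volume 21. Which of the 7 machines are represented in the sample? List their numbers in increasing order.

7

Consecutive selections differ by k = 21, so their machine numbers differ by 21 mod 7 = 0.
gcd(21, 7) = 7, so the sample visits 7/7 = 1 distinct residues mod 7.
Start 21 is machine 7; the machines hit are 7.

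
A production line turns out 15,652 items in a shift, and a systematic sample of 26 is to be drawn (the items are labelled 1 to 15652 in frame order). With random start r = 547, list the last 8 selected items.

k = N/n = 15652/26 = 602
19th selection = 547 + 18×602 = 11383
20th: 11383 + 602 = 11985
21st: 11985 + 602 = 12587
22nd: 12587 + 602 = 13189
23rd: 13189 + 602 = 13791
24th: 13791 + 602 = 14393
25th: 14393 + 602 = 14995
26th: 14995 + 602 = 15597

11383, 11985, 12587, 13189, 13791, 14393, 14995, 15597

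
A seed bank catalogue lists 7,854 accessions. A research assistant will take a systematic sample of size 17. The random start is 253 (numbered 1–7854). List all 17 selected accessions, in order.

253, 715, 1177, 1639, 2101, 2563, 3025, 3487, 3949, 4411, 4873, 5335, 5797, 6259, 6721, 7183, 7645

k = N/n = 7854/17 = 462
accession 1: 253
accession 2: 253 + 462 = 715
accession 3: 715 + 462 = 1177
accession 4: 1177 + 462 = 1639
accession 5: 1639 + 462 = 2101
accession 6: 2101 + 462 = 2563
accession 7: 2563 + 462 = 3025
accession 8: 3025 + 462 = 3487
accession 9: 3487 + 462 = 3949
accession 10: 3949 + 462 = 4411
accession 11: 4411 + 462 = 4873
accession 12: 4873 + 462 = 5335
accession 13: 5335 + 462 = 5797
accession 14: 5797 + 462 = 6259
accession 15: 6259 + 462 = 6721
accession 16: 6721 + 462 = 7183
accession 17: 7183 + 462 = 7645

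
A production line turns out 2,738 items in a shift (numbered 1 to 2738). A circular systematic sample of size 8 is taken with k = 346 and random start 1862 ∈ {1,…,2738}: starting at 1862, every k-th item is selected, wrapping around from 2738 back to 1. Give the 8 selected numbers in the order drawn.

1862, 2208, 2554, 162, 508, 854, 1200, 1546

Selection 1: 1862
Selection 2: 1862 + 346 = 2208
Selection 3: 2208 + 346 = 2554
Selection 4: 2554 + 346 = 2900 → 2900 − 2738 = 162
Selection 5: 162 + 346 = 508
Selection 6: 508 + 346 = 854
Selection 7: 854 + 346 = 1200
Selection 8: 1200 + 346 = 1546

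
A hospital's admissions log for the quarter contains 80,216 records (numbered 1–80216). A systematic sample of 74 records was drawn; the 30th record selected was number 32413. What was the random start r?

977

k = 80216/74 = 1084
r = 32413 − (30−1)×1084 = 32413 − 31436 = 977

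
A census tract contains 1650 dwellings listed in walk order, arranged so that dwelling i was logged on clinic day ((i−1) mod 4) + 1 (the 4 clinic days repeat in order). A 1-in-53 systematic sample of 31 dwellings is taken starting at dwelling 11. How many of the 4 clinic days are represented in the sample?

4

Consecutive selections differ by k = 53, so their clinic day numbers differ by 53 mod 4 = 1.
gcd(53, 4) = 1, so the sample visits 4/1 = 4 distinct residues mod 4.
Start 11 is clinic day 3; the clinic days hit are 1, 2, 3, 4.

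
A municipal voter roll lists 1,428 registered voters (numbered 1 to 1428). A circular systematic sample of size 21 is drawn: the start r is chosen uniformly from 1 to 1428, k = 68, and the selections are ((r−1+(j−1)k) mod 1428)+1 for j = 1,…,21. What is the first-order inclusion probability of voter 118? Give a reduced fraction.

For each position j, as r ranges over 1…1428 the j-th selection hits every voter exactly once, so voter 118 is selected for exactly 21 of the 1428 starts.
Inclusion probability = 21/1428 = 1/68.

1/68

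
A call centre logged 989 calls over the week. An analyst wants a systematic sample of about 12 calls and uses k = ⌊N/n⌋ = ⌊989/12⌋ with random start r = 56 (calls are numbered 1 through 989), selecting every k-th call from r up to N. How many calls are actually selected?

12

k = ⌊989/12⌋ = 82
Achieved size = ⌊(989 − 56)/82⌋ + 1 = ⌊933/82⌋ + 1 = 11 + 1 = 12
(last selection: 56 + 11×82 = 958 ≤ 989; next would be 1040 > 989)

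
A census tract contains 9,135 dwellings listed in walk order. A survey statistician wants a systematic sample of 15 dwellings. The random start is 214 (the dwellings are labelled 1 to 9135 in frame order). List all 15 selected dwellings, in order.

214, 823, 1432, 2041, 2650, 3259, 3868, 4477, 5086, 5695, 6304, 6913, 7522, 8131, 8740

k = N/n = 9135/15 = 609
dwelling 1: 214
dwelling 2: 214 + 609 = 823
dwelling 3: 823 + 609 = 1432
dwelling 4: 1432 + 609 = 2041
dwelling 5: 2041 + 609 = 2650
dwelling 6: 2650 + 609 = 3259
dwelling 7: 3259 + 609 = 3868
dwelling 8: 3868 + 609 = 4477
dwelling 9: 4477 + 609 = 5086
dwelling 10: 5086 + 609 = 5695
dwelling 11: 5695 + 609 = 6304
dwelling 12: 6304 + 609 = 6913
dwelling 13: 6913 + 609 = 7522
dwelling 14: 7522 + 609 = 8131
dwelling 15: 8131 + 609 = 8740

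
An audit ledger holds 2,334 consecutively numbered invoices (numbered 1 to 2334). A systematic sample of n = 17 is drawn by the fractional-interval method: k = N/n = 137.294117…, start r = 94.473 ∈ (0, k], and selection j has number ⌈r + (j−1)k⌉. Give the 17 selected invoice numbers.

j=1: r + 0k = 94.473 → ⌈·⌉ = 95
j=2: r + 1k = 231.767117… → ⌈·⌉ = 232
j=3: r + 2k = 369.061235… → ⌈·⌉ = 370
j=4: r + 3k = 506.355352… → ⌈·⌉ = 507
j=5: r + 4k = 643.649470… → ⌈·⌉ = 644
j=6: r + 5k = 780.943588… → ⌈·⌉ = 781
j=7: r + 6k = 918.237705… → ⌈·⌉ = 919
j=8: r + 7k = 1055.531823… → ⌈·⌉ = 1056
j=9: r + 8k = 1192.825941… → ⌈·⌉ = 1193
j=10: r + 9k = 1330.120058… → ⌈·⌉ = 1331
j=11: r + 10k = 1467.414176… → ⌈·⌉ = 1468
j=12: r + 11k = 1604.708294… → ⌈·⌉ = 1605
j=13: r + 12k = 1742.002411… → ⌈·⌉ = 1743
j=14: r + 13k = 1879.296529… → ⌈·⌉ = 1880
j=15: r + 14k = 2016.590647… → ⌈·⌉ = 2017
j=16: r + 15k = 2153.884764… → ⌈·⌉ = 2154
j=17: r + 16k = 2291.178882… → ⌈·⌉ = 2292

95, 232, 370, 507, 644, 781, 919, 1056, 1193, 1331, 1468, 1605, 1743, 1880, 2017, 2154, 2292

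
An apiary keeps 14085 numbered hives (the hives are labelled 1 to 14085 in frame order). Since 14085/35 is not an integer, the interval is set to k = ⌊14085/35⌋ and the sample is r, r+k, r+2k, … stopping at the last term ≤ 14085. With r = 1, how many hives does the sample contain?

k = ⌊14085/35⌋ = 402
Achieved size = ⌊(14085 − 1)/402⌋ + 1 = ⌊14084/402⌋ + 1 = 35 + 1 = 36
(last selection: 1 + 35×402 = 14071 ≤ 14085; next would be 14473 > 14085)

36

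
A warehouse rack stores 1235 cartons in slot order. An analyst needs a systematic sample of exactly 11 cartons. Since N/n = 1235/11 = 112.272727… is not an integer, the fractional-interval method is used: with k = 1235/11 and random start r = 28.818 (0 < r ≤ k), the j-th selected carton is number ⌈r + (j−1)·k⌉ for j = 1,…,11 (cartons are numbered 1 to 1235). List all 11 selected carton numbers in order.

29, 142, 254, 366, 478, 591, 703, 815, 927, 1040, 1152

j=1: r + 0k = 28.818 → ⌈·⌉ = 29
j=2: r + 1k = 141.090727… → ⌈·⌉ = 142
j=3: r + 2k = 253.363454… → ⌈·⌉ = 254
j=4: r + 3k = 365.636181… → ⌈·⌉ = 366
j=5: r + 4k = 477.908909… → ⌈·⌉ = 478
j=6: r + 5k = 590.181636… → ⌈·⌉ = 591
j=7: r + 6k = 702.454363… → ⌈·⌉ = 703
j=8: r + 7k = 814.727090… → ⌈·⌉ = 815
j=9: r + 8k = 926.999818… → ⌈·⌉ = 927
j=10: r + 9k = 1039.272545… → ⌈·⌉ = 1040
j=11: r + 10k = 1151.545272… → ⌈·⌉ = 1152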